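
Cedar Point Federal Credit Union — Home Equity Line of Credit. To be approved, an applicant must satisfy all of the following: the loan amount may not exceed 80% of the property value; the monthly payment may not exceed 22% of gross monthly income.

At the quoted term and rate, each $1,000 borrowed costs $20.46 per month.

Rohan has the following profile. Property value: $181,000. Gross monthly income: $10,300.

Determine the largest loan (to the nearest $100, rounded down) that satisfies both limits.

$110,700

Payment cap: 22% × $10,300 = $2,266/month.
At $20.46 per $1,000, that supports 2,266/20.46 × 1,000 ≈ $110,752 → $110,700.
LTV cap: 80% × $181,000 = $144,800 → $144,800.
Binding constraint: payment-to-income.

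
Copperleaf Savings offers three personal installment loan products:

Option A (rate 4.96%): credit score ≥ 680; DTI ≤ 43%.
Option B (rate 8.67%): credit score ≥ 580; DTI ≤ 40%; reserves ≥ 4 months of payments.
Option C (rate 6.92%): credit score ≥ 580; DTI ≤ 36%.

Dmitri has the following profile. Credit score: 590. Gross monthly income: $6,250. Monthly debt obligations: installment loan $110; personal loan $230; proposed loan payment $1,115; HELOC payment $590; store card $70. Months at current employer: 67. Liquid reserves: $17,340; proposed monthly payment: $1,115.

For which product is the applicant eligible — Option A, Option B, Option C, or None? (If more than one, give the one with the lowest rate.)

Option C

Total debts = (110 + 230 + 1,115 + 590 + 70) = 2,115; DTI = 2,115/6,250 = 33.8%.
Reserves = 17,340/1,115 = 15.6 months.
Option A: score 590 < 680; DTI 33.8% ≤ 43% → does not qualify.
Option B: score 590 ≥ 580; DTI 33.8% ≤ 40%; reserves 15.6 ≥ 4 mo → qualifies.
Option C: score 590 ≥ 580; DTI 33.8% ≤ 36% → qualifies.
Qualifying: Option B, Option C. Lowest rate is 6.92% → Option C.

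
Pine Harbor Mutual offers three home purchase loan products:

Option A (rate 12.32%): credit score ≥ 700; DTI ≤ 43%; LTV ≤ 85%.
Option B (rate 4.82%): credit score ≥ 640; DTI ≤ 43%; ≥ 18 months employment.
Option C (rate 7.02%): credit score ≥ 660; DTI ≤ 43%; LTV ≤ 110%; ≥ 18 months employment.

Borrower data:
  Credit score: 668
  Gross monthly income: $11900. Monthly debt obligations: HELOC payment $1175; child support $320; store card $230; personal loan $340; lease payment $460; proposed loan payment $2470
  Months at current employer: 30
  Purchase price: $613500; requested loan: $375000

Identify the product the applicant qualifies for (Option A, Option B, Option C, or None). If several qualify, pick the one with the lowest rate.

Option B

Total debts = (1,175 + 320 + 230 + 340 + 460 + 2,470) = 4,995; DTI = 4,995/11,900 = 42%.
LTV = 375,000/613,500 = 61.1%.
Option A: score 668 < 700; DTI 42% ≤ 43%; LTV 61.1% ≤ 85% → does not qualify.
Option B: score 668 ≥ 640; DTI 42% ≤ 43%; employment 30 ≥ 18 mo → qualifies.
Option C: score 668 ≥ 660; DTI 42% ≤ 43%; LTV 61.1% ≤ 110%; employment 30 ≥ 18 mo → qualifies.
Qualifying: Option B, Option C. Lowest rate is 4.82% → Option B.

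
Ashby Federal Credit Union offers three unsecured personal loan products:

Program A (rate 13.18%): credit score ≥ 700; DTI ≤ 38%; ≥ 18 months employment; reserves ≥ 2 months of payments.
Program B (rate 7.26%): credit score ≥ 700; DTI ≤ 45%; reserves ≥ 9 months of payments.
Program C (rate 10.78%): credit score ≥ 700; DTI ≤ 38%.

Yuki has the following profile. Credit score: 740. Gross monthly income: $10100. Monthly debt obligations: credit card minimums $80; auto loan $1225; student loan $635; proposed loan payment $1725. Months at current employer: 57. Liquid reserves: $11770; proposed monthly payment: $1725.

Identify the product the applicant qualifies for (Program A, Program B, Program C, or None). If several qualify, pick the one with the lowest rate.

Total debts = (80 + 1,225 + 635 + 1,725) = 3,665; DTI = 3,665/10,100 = 36.3%.
Reserves = 11,770/1,725 = 6.8 months.
Program A: score 740 ≥ 700; DTI 36.3% ≤ 38%; employment 57 ≥ 18 mo; reserves 6.8 ≥ 2 mo → qualifies.
Program B: score 740 ≥ 700; DTI 36.3% ≤ 45%; reserves 6.8 < 9 mo → does not qualify.
Program C: score 740 ≥ 700; DTI 36.3% ≤ 38% → qualifies.
Qualifying: Program A, Program C. Lowest rate is 10.78% → Program C.

Program C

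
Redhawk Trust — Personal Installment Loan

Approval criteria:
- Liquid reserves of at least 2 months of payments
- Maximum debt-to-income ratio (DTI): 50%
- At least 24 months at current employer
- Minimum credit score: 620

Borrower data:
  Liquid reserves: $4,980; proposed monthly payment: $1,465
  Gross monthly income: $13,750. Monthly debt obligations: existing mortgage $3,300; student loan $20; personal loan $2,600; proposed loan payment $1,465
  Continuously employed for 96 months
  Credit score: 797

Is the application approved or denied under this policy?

Liquid reserves cover 4,980/1,465 = 3.4 months — ≥ 2 required
Total monthly debts = (3,300 + 20 + 2,600 + 1,465) = 7,385. DTI = 7,385/13,750 = 53.7% > 50%
Employment 96 ≥ 24 months
Credit score 797 ≥ 620 (meets)
Fails on DTI.

Denied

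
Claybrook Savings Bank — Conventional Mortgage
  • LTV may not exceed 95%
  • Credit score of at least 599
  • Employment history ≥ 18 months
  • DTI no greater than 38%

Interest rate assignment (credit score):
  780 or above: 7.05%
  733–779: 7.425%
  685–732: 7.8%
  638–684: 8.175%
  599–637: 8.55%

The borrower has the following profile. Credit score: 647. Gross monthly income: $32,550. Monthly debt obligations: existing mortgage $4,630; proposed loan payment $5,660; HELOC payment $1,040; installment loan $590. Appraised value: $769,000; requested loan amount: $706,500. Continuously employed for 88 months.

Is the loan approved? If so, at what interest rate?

Approved at 8.175%

Credit score 647 ≥ 599 (meets minimum)
Employment 88 ≥ 18 months
LTV = 706,500/769,000 = 91.9% ≤ 95%
Total monthly debts = (4,630 + 5,660 + 1,040 + 590) = 11,920. Debt-to-income = 11,920/32,550 = 36.6% — meets 38% limit
All requirements met. Score 647 falls in the 638–684 tier → 8.175%.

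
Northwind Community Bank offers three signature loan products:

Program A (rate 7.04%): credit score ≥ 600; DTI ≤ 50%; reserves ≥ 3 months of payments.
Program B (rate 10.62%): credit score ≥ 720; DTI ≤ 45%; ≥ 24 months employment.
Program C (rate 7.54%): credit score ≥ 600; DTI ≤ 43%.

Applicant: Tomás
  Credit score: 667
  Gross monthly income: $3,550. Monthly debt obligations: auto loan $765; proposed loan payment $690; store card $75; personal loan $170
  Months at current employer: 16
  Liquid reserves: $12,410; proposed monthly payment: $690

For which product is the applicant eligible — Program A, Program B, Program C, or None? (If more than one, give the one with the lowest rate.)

Program A

Total debts = (765 + 690 + 75 + 170) = 1,700; DTI = 1,700/3,550 = 47.9%.
Reserves = 12,410/690 = 18.0 months.
Program A: score 667 ≥ 600; DTI 47.9% ≤ 50%; reserves 18.0 ≥ 3 mo → qualifies.
Program B: score 667 < 720; DTI 47.9% > 45%; employment 16 < 24 mo → does not qualify.
Program C: score 667 ≥ 600; DTI 47.9% > 43% → does not qualify.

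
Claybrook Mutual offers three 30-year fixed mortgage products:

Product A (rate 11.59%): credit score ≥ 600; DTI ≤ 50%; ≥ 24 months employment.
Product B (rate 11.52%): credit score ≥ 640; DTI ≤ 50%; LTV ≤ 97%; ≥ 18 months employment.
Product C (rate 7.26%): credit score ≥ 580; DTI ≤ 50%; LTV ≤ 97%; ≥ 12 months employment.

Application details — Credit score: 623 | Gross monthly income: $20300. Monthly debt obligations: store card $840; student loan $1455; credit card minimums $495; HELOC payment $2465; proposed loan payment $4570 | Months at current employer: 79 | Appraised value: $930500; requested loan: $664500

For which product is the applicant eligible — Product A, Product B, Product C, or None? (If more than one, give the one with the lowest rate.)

Product C

Total debts = (840 + 1,455 + 495 + 2,465 + 4,570) = 9,825; DTI = 9,825/20,300 = 48.4%.
LTV = 664,500/930,500 = 71.4%.
Product A: score 623 ≥ 600; DTI 48.4% ≤ 50%; employment 79 ≥ 24 mo → qualifies.
Product B: score 623 < 640; DTI 48.4% ≤ 50%; LTV 71.4% ≤ 97%; employment 79 ≥ 18 mo → does not qualify.
Product C: score 623 ≥ 580; DTI 48.4% ≤ 50%; LTV 71.4% ≤ 97%; employment 79 ≥ 12 mo → qualifies.
Qualifying: Product A, Product C. Lowest rate is 7.26% → Product C.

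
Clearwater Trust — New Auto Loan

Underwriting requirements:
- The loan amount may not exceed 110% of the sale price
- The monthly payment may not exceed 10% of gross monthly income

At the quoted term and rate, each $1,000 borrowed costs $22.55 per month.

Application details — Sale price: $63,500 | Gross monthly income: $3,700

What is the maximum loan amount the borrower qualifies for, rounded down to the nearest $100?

Payment cap: 10% × $3,700 = $370/month.
At $22.55 per $1,000, that supports 370/22.55 × 1,000 ≈ $16,407 → $16,400.
LTV cap: 110% × $63,500 = $69,850 → $69,800.
Binding constraint: payment-to-income.

$16,400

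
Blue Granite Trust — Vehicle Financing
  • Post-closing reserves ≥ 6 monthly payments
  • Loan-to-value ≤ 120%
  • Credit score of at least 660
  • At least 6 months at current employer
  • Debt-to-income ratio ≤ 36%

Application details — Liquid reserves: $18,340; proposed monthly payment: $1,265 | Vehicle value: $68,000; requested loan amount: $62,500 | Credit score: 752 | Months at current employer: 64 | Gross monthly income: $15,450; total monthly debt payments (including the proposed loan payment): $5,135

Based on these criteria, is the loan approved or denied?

Reserves: 18,340 ÷ 1,265 = 14.5 months (meets 6-month minimum)
LTV = 62,500/68,000 = 91.9% ≤ 120%
Credit score 752 ≥ 660 (meets)
Employment 64 ≥ 6 months
Debt-to-income = 5,135/15,450 = 33.2% — meets 36% limit
All criteria satisfied.

Approved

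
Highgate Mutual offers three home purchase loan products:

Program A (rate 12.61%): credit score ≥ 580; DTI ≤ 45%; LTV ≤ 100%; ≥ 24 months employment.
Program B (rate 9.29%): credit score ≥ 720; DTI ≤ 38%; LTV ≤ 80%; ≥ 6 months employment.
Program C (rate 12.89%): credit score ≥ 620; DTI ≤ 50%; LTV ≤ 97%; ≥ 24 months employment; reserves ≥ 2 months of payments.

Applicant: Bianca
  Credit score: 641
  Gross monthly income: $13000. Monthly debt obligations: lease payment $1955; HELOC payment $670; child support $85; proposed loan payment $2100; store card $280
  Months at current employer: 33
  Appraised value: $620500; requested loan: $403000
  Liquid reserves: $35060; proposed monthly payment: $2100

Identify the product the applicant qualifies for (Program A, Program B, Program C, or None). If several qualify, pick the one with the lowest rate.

Total debts = (1,955 + 670 + 85 + 2,100 + 280) = 5,090; DTI = 5,090/13,000 = 39.2%.
LTV = 403,000/620,500 = 64.9%.
Reserves = 35,060/2,100 = 16.7 months.
Program A: score 641 ≥ 580; DTI 39.2% ≤ 45%; LTV 64.9% ≤ 100%; employment 33 ≥ 24 mo → qualifies.
Program B: score 641 < 720; DTI 39.2% > 38%; LTV 64.9% ≤ 80%; employment 33 ≥ 6 mo → does not qualify.
Program C: score 641 ≥ 620; DTI 39.2% ≤ 50%; LTV 64.9% ≤ 97%; employment 33 ≥ 24 mo; reserves 16.7 ≥ 2 mo → qualifies.
Qualifying: Program A, Program C. Lowest rate is 12.61% → Program A.

Program A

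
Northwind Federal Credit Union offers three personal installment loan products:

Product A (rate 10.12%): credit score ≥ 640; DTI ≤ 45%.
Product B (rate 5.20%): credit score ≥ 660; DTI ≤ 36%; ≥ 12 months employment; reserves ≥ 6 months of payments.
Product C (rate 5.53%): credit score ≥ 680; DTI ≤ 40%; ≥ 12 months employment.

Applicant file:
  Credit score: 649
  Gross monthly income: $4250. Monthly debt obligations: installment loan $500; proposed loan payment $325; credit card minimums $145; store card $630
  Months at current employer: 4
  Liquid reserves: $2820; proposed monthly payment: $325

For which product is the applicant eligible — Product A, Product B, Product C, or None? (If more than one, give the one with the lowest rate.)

Product A

Total debts = (500 + 325 + 145 + 630) = 1,600; DTI = 1,600/4,250 = 37.6%.
Reserves = 2,820/325 = 8.7 months.
Product A: score 649 ≥ 640; DTI 37.6% ≤ 45% → qualifies.
Product B: score 649 < 660; DTI 37.6% > 36%; employment 4 < 12 mo; reserves 8.7 ≥ 6 mo → does not qualify.
Product C: score 649 < 680; DTI 37.6% ≤ 40%; employment 4 < 12 mo → does not qualify.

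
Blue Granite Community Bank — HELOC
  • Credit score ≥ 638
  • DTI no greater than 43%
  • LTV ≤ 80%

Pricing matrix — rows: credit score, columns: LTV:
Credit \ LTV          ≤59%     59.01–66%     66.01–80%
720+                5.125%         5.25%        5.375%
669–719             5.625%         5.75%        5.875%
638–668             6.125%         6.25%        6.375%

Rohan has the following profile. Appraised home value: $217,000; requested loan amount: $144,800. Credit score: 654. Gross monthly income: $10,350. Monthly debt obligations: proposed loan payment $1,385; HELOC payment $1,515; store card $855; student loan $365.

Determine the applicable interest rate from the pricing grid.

6.375%

Credit score 654 ≥ 638; Total monthly debts = (1,385 + 1,515 + 855 + 365) = 4,120. DTI = 4,120/10,350 = 39.8% ≤ 43%
LTV: 144,800 ÷ 217,000 = 66.7%, within 80% cap
Score 654 is in the 638–668 band; LTV 66.7% is in the 66.01–80% band → 6.375%.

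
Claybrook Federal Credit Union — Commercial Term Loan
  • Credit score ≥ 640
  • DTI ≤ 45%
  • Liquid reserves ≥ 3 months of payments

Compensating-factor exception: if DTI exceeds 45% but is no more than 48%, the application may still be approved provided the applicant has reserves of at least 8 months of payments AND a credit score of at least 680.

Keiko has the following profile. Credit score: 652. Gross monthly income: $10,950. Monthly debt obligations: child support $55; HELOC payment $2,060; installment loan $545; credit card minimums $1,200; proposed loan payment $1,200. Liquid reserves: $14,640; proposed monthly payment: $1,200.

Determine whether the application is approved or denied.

Denied

Credit score 652 ≥ 640 (meets base)
Total debts = (55 + 2,060 + 545 + 1,200 + 1,200) = 5,060. DTI: 5,060 ÷ 10,950 = 46.2%, over the 45% base limit.
Liquid reserves cover 14,640/1,200 = 12.2 months — ≥ 3 required
46.2% falls in the override range (45%–48%), so the compensating-factor test applies.
Reserves 12.2 ≥ 8 months; credit score 652 < 680.
Override conditions not both satisfied; exception does not apply.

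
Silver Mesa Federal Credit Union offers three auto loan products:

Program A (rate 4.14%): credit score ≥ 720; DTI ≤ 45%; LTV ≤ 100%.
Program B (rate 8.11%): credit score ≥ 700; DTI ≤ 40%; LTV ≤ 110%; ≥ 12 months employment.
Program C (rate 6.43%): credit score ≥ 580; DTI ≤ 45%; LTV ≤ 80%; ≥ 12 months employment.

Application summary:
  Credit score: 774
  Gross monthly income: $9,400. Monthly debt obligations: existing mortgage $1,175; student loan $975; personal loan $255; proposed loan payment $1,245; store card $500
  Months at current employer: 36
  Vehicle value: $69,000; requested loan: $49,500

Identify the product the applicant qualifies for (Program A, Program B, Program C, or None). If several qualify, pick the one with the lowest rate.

Total debts = (1,175 + 975 + 255 + 1,245 + 500) = 4,150; DTI = 4,150/9,400 = 44.1%.
LTV = 49,500/69,000 = 71.7%.
Program A: score 774 ≥ 720; DTI 44.1% ≤ 45%; LTV 71.7% ≤ 100% → qualifies.
Program B: score 774 ≥ 700; DTI 44.1% > 40%; LTV 71.7% ≤ 110%; employment 36 ≥ 12 mo → does not qualify.
Program C: score 774 ≥ 580; DTI 44.1% ≤ 45%; LTV 71.7% ≤ 80%; employment 36 ≥ 12 mo → qualifies.
Qualifying: Program A, Program C. Lowest rate is 4.14% → Program A.

Program A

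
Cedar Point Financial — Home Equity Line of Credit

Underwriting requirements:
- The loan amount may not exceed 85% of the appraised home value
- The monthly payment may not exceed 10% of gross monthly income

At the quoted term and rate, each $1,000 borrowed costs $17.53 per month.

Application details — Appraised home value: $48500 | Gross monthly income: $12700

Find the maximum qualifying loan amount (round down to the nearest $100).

$41,200

Payment cap: 10% × $12,700 = $1,270/month.
At $17.53 per $1,000, that supports 1,270/17.53 × 1,000 ≈ $72,447 → $72,400.
LTV cap: 85% × $48,500 = $41,225 → $41,200.
Binding constraint: loan-to-value.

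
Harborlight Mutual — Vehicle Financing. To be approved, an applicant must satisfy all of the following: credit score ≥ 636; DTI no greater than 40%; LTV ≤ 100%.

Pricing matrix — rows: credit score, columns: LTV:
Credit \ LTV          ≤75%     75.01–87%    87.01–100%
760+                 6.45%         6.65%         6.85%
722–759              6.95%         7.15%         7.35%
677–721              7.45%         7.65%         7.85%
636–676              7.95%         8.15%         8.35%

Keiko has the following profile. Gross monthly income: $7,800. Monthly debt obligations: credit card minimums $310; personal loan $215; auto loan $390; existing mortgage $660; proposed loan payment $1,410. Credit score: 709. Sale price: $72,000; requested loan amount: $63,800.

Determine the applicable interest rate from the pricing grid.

Credit score 709 ≥ 636; Total monthly debts = (310 + 215 + 390 + 660 + 1,410) = 2,985. DTI: 2,985 ÷ 7,800 = 38.3%, within the 40% cap
Loan-to-value = 63,800/72,000 = 88.6% — pass (100% max)
Score 709 is in the 677–721 band; LTV 88.6% is in the 87.01–100% band → 7.85%.

7.85%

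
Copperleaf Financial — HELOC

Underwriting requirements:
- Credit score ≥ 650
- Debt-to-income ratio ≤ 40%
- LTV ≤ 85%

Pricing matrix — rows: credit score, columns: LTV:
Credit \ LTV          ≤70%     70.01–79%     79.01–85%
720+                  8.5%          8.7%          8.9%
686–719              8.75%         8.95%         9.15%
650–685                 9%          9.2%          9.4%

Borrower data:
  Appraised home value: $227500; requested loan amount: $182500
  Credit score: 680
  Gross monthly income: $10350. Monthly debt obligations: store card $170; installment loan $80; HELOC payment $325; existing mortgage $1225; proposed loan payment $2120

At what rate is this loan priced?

9.4%

Credit score 680 ≥ 650; Total monthly debts = (170 + 80 + 325 + 1,225 + 2,120) = 3,920. DTI = 3,920/10,350 = 37.9% ≤ 40%
Loan-to-value = 182,500/227,500 = 80.2% — pass (85% max)
Score 680 is in the 650–685 band; LTV 80.2% is in the 79.01–85% band → 9.4%.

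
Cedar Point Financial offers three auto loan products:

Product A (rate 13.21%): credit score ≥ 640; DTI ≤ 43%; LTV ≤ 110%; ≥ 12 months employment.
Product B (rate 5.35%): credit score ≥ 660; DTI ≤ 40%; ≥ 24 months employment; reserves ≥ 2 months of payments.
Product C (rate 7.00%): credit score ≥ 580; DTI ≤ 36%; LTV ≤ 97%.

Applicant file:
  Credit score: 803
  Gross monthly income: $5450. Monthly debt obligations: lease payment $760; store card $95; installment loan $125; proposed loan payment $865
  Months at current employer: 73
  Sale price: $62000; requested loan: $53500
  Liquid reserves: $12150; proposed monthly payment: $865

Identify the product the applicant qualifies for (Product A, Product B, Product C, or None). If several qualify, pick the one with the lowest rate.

Total debts = (760 + 95 + 125 + 865) = 1,845; DTI = 1,845/5,450 = 33.9%.
LTV = 53,500/62,000 = 86.3%.
Reserves = 12,150/865 = 14.0 months.
Product A: score 803 ≥ 640; DTI 33.9% ≤ 43%; LTV 86.3% ≤ 110%; employment 73 ≥ 12 mo → qualifies.
Product B: score 803 ≥ 660; DTI 33.9% ≤ 40%; employment 73 ≥ 24 mo; reserves 14.0 ≥ 2 mo → qualifies.
Product C: score 803 ≥ 580; DTI 33.9% ≤ 36%; LTV 86.3% ≤ 97% → qualifies.
Qualifying: Product A, Product B, Product C. Lowest rate is 5.35% → Product B.

Product B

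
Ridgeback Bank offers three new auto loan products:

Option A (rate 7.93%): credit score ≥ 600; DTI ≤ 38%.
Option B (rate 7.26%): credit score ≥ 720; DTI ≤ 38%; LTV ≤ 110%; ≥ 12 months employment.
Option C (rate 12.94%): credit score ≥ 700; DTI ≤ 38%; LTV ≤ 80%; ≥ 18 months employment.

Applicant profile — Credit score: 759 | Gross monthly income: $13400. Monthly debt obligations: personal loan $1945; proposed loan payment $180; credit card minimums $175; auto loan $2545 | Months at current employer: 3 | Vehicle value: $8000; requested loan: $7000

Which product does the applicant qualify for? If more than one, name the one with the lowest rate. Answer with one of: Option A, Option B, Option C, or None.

Option A

Total debts = (1,945 + 180 + 175 + 2,545) = 4,845; DTI = 4,845/13,400 = 36.2%.
LTV = 7,000/8,000 = 87.5%.
Option A: score 759 ≥ 600; DTI 36.2% ≤ 38% → qualifies.
Option B: score 759 ≥ 720; DTI 36.2% ≤ 38%; LTV 87.5% ≤ 110%; employment 3 < 12 mo → does not qualify.
Option C: score 759 ≥ 700; DTI 36.2% ≤ 38%; LTV 87.5% > 80%; employment 3 < 18 mo → does not qualify.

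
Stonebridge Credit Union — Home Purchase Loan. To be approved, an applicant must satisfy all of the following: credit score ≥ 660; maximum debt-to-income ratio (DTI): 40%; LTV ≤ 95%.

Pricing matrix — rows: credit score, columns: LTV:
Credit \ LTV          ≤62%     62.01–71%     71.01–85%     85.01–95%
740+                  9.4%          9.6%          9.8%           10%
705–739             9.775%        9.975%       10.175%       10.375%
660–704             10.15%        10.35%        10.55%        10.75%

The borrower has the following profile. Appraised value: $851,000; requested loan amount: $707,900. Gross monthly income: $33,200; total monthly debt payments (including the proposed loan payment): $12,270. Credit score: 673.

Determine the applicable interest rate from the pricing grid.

Credit score 673 ≥ 660; Debt-to-income = 12,270/33,200 = 37% — meets 40% limit
LTV = 707,900/851,000 = 83.2% ≤ 95%
Credit 673 → row 660–704; LTV 83.2% → column 71.01–85%. Grid cell → 10.55%.

10.55%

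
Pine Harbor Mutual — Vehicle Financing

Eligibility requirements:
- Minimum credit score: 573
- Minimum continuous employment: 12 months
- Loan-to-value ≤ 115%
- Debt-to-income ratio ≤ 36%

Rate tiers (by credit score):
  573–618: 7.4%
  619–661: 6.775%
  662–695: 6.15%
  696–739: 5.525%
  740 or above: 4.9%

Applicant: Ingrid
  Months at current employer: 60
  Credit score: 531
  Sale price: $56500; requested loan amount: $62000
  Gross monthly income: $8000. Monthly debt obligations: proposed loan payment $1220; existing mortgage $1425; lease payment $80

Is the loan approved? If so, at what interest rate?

Credit score 531 < 573 (below minimum)
Total monthly debts = (1,220 + 1,425 + 80) = 2,725. Debt-to-income = 2,725/8,000 = 34.1% — meets 36% limit
LTV: 62,000 ÷ 56,500 = 109.7%, within 115% cap
Employment 60 ≥ 12 months
Not all requirements met → denied.

Denied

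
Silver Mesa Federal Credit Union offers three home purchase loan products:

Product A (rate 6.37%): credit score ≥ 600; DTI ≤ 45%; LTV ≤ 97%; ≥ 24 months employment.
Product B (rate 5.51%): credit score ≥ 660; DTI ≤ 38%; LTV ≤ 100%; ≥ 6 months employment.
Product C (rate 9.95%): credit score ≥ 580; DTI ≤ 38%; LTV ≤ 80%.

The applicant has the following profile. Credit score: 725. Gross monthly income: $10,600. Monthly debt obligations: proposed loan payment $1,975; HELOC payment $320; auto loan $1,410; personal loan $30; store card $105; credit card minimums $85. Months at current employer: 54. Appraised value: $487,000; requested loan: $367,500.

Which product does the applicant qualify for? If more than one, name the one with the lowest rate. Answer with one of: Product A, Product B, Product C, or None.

Total debts = (1,975 + 320 + 1,410 + 30 + 105 + 85) = 3,925; DTI = 3,925/10,600 = 37%.
LTV = 367,500/487,000 = 75.5%.
Product A: score 725 ≥ 600; DTI 37% ≤ 45%; LTV 75.5% ≤ 97%; employment 54 ≥ 24 mo → qualifies.
Product B: score 725 ≥ 660; DTI 37% ≤ 38%; LTV 75.5% ≤ 100%; employment 54 ≥ 6 mo → qualifies.
Product C: score 725 ≥ 580; DTI 37% ≤ 38%; LTV 75.5% ≤ 80% → qualifies.
Qualifying: Product A, Product B, Product C. Lowest rate is 5.51% → Product B.

Product B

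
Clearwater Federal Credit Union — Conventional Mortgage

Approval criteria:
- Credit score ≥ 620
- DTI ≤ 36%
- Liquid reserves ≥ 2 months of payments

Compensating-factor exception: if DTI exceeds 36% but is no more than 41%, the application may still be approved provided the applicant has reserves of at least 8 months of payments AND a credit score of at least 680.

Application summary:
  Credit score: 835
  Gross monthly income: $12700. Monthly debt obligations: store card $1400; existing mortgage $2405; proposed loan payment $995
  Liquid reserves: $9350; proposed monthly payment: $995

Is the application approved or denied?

Credit score 835 ≥ 620 (meets base)
Total debts = (1,400 + 2,405 + 995) = 4,800. DTI: 4,800 ÷ 12,700 = 37.8%, over the 36% base limit.
Reserves = 9,350/995 = 9.4 months ≥ 2
37.8% falls in the override range (36%–41%), so the compensating-factor test applies.
Override check — reserves: 9.4 mo (ok); score: 835 (ok).
Both compensating conditions met → exception applies.

Approved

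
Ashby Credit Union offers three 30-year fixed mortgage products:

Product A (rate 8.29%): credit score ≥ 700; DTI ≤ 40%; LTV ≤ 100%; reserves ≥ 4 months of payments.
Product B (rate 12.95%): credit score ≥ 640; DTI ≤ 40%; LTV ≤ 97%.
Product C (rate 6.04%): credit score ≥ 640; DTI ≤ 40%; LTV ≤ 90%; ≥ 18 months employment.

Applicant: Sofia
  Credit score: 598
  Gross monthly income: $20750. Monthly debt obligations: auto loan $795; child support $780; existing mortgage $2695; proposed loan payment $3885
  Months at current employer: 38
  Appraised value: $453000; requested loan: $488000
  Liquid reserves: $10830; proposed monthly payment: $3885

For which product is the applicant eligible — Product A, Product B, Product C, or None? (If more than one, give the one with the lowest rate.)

None

Total debts = (795 + 780 + 2,695 + 3,885) = 8,155; DTI = 8,155/20,750 = 39.3%.
LTV = 488,000/453,000 = 107.7%.
Reserves = 10,830/3,885 = 2.8 months.
Product A: score 598 < 700; DTI 39.3% ≤ 40%; LTV 107.7% > 100%; reserves 2.8 < 4 mo → does not qualify.
Product B: score 598 < 640; DTI 39.3% ≤ 40%; LTV 107.7% > 97% → does not qualify.
Product C: score 598 < 640; DTI 39.3% ≤ 40%; LTV 107.7% > 90%; employment 38 ≥ 18 mo → does not qualify.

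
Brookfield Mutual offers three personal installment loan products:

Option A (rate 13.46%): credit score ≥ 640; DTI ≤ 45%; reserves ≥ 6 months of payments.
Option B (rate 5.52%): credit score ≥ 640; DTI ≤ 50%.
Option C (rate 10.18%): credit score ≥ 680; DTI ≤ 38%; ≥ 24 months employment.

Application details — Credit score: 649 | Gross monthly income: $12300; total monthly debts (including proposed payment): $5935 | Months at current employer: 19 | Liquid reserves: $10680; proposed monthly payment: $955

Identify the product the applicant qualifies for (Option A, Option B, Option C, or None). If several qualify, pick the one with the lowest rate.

DTI = 5,935/12,300 = 48.3%.
Reserves = 10,680/955 = 11.2 months.
Option A: score 649 ≥ 640; DTI 48.3% > 45%; reserves 11.2 ≥ 6 mo → does not qualify.
Option B: score 649 ≥ 640; DTI 48.3% ≤ 50% → qualifies.
Option C: score 649 < 680; DTI 48.3% > 38%; employment 19 < 24 mo → does not qualify.

Option B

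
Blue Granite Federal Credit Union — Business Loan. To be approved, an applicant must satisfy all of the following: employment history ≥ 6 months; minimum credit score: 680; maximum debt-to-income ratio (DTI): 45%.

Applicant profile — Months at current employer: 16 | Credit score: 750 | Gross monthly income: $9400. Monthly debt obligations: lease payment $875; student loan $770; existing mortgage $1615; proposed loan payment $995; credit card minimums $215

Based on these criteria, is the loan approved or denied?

Denied

Employment 16 ≥ 6 months
Credit score 750 ≥ 680 (meets)
Total monthly debts = (875 + 770 + 1,615 + 995 + 215) = 4,470. Debt-to-income = 4,470/9,400 = 47.6% — over 45% limit
Fails on DTI.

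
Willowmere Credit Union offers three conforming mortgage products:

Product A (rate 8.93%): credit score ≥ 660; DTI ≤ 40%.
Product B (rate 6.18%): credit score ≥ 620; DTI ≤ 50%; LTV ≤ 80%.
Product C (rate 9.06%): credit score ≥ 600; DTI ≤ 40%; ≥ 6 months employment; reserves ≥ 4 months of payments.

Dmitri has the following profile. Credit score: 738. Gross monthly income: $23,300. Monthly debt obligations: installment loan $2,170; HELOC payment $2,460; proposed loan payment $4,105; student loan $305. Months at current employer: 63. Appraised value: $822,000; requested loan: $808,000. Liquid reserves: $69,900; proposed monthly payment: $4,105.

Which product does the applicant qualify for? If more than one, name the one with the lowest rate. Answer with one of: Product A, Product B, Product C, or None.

Total debts = (2,170 + 2,460 + 4,105 + 305) = 9,040; DTI = 9,040/23,300 = 38.8%.
LTV = 808,000/822,000 = 98.3%.
Reserves = 69,900/4,105 = 17.0 months.
Product A: score 738 ≥ 660; DTI 38.8% ≤ 40% → qualifies.
Product B: score 738 ≥ 620; DTI 38.8% ≤ 50%; LTV 98.3% > 80% → does not qualify.
Product C: score 738 ≥ 600; DTI 38.8% ≤ 40%; employment 63 ≥ 6 mo; reserves 17.0 ≥ 4 mo → qualifies.
Qualifying: Product A, Product C. Lowest rate is 8.93% → Product A.

Product A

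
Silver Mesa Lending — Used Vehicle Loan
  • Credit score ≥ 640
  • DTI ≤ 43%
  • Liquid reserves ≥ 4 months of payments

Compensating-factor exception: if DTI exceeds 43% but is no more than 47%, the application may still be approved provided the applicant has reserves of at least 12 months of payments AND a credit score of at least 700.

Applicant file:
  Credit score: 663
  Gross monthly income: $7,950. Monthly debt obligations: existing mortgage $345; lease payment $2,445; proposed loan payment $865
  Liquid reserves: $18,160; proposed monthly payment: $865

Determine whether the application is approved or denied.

Denied

Credit score 663 ≥ 640 (meets base)
Total debts = (345 + 2,445 + 865) = 3,655. DTI: 3,655 ÷ 7,950 = 46%, over the 43% base limit.
Liquid reserves cover 18,160/865 = 21.0 months — ≥ 4 required
DTI 46% is within the 43%–47% exception band; checking compensating factors.
Reserves 21.0 ≥ 12 months; credit score 663 < 700.
Compensating-factor requirement not fully met.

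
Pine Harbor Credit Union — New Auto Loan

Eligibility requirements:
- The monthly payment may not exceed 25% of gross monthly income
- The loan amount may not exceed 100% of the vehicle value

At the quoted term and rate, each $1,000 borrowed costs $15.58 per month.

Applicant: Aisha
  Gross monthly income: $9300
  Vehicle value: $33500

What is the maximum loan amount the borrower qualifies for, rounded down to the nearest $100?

Payment cap: 25% × $9,300 = $2,325/month.
At $15.58 per $1,000, that supports 2,325/15.58 × 1,000 ≈ $149,229 → $149,200.
LTV cap: 100% × $33,500 = $33,500 → $33,500.
Binding constraint: loan-to-value.

$33,500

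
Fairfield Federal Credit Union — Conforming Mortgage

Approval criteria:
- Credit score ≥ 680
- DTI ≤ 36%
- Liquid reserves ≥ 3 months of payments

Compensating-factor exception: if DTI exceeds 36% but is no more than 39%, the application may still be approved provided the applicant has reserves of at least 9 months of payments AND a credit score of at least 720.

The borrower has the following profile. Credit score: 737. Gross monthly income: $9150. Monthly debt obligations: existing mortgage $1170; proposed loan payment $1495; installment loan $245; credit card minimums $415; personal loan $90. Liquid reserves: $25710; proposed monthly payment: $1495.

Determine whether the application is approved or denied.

Approved

Credit score 737 ≥ 680 (meets base)
Total debts = (1,170 + 1,495 + 245 + 415 + 90) = 3,415. DTI = 3,415/9,150 = 37.3% > 36% — standard DTI limit exceeded.
Reserves = 25,710/1,495 = 17.2 months ≥ 3
DTI 37.3% is within the 36%–39% exception band; checking compensating factors.
Override check — reserves: 17.2 mo (ok); score: 737 (ok).
Both compensating conditions met → exception applies.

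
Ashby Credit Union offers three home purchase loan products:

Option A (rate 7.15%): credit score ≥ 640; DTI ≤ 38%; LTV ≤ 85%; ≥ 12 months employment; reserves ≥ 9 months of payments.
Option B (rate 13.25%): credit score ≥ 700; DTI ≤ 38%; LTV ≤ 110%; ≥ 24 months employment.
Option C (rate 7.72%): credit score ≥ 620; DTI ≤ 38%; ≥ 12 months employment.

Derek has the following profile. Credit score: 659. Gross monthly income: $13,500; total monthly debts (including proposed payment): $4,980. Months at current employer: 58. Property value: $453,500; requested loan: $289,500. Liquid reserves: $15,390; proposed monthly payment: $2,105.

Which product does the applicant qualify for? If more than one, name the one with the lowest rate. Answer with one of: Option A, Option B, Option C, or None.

DTI = 4,980/13,500 = 36.9%.
LTV = 289,500/453,500 = 63.8%.
Reserves = 15,390/2,105 = 7.3 months.
Option A: score 659 ≥ 640; DTI 36.9% ≤ 38%; LTV 63.8% ≤ 85%; employment 58 ≥ 12 mo; reserves 7.3 < 9 mo → does not qualify.
Option B: score 659 < 700; DTI 36.9% ≤ 38%; LTV 63.8% ≤ 110%; employment 58 ≥ 24 mo → does not qualify.
Option C: score 659 ≥ 620; DTI 36.9% ≤ 38%; employment 58 ≥ 12 mo → qualifies.

Option C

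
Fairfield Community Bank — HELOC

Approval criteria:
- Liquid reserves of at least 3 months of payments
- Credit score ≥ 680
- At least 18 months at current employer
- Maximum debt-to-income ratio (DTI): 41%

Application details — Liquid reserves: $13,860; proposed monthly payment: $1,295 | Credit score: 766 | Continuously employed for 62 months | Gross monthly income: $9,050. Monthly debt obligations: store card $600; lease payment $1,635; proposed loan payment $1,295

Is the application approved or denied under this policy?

Approved

Reserves = 13,860/1,295 = 10.7 months ≥ 3
Credit score 766 ≥ 680 (meets)
Employment 62 ≥ 18 months
Total monthly debts = (600 + 1,635 + 1,295) = 3,530. DTI = 3,530/9,050 = 39% ≤ 41%
All criteria satisfied.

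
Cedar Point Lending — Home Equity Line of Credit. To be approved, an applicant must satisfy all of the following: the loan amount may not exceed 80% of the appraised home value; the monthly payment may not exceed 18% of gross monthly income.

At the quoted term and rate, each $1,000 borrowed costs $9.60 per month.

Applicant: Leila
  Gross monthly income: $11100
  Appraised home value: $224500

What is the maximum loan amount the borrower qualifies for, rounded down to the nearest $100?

Payment cap: 18% × $11,100 = $1,998/month.
At $9.60 per $1,000, that supports 1,998/9.60 × 1,000 ≈ $208,125 → $208,100.
LTV cap: 80% × $224,500 = $179,600 → $179,600.
Binding constraint: loan-to-value.

$179,600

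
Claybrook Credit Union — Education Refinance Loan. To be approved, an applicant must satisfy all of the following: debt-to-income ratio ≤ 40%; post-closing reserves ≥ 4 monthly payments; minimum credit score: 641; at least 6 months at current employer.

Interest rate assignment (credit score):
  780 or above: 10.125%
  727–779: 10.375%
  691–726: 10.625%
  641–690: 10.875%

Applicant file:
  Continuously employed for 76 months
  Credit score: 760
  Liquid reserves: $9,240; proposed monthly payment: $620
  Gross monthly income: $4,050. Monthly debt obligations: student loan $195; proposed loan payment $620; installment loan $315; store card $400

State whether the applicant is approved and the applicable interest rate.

Approved at 10.375%

Credit score 760 ≥ 641 (meets minimum)
Reserves: 9,240 ÷ 620 = 14.9 months (meets 4-month minimum)
Total monthly debts = (195 + 620 + 315 + 400) = 1,530. Debt-to-income = 1,530/4,050 = 37.8% — meets 40% limit
Employment 76 ≥ 6 months
All requirements met. Score 760 falls in the 727–779 tier → 10.375%.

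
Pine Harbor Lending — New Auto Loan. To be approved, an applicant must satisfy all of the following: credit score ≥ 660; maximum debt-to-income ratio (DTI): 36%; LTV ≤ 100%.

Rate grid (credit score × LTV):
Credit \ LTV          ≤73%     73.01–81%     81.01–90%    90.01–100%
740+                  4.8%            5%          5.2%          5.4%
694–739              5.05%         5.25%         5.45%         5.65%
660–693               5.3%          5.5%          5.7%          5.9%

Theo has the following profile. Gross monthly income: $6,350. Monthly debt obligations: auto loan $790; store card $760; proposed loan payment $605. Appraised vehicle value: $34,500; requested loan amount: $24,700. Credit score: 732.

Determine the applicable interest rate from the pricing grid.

Credit score 732 ≥ 660; Total monthly debts = (790 + 760 + 605) = 2,155. DTI = 2,155/6,350 = 33.9% ≤ 36%
Loan-to-value = 24,700/34,500 = 71.6% — pass (100% max)
Row: 732 falls in 694–739. Column: 71.6% falls in ≤73%. Rate = 5.05%.

5.05%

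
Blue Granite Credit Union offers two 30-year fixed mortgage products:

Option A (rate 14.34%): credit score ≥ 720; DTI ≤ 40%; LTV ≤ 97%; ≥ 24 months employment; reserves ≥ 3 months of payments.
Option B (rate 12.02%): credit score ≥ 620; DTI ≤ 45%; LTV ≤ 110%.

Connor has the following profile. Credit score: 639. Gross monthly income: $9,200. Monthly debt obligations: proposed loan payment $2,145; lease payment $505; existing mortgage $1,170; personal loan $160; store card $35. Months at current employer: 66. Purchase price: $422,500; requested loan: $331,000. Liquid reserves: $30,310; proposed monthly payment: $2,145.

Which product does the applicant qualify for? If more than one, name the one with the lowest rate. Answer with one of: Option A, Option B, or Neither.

Option B

Total debts = (2,145 + 505 + 1,170 + 160 + 35) = 4,015; DTI = 4,015/9,200 = 43.6%.
LTV = 331,000/422,500 = 78.3%.
Reserves = 30,310/2,145 = 14.1 months.
Option A: score 639 < 720; DTI 43.6% > 40%; LTV 78.3% ≤ 97%; employment 66 ≥ 24 mo; reserves 14.1 ≥ 3 mo → does not qualify.
Option B: score 639 ≥ 620; DTI 43.6% ≤ 45%; LTV 78.3% ≤ 110% → qualifies.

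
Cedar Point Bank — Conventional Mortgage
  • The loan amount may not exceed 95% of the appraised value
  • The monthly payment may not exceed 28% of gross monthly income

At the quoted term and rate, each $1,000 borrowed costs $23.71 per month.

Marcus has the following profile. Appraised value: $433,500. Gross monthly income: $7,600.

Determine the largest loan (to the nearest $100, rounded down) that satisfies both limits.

Payment cap: 28% × $7,600 = $2,128/month.
At $23.71 per $1,000, that supports 2,128/23.71 × 1,000 ≈ $89,751 → $89,700.
LTV cap: 95% × $433,500 = $411,825 → $411,800.
Binding constraint: payment-to-income.

$89,700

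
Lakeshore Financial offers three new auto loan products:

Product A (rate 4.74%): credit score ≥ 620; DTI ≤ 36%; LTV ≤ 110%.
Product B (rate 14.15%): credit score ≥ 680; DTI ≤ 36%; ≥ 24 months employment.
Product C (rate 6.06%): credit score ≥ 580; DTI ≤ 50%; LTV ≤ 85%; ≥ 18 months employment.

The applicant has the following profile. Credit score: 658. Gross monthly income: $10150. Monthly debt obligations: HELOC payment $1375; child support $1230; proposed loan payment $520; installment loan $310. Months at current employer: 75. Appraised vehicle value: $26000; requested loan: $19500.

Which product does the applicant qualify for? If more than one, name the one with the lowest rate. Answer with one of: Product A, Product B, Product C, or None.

Product A

Total debts = (1,375 + 1,230 + 520 + 310) = 3,435; DTI = 3,435/10,150 = 33.8%.
LTV = 19,500/26,000 = 75%.
Product A: score 658 ≥ 620; DTI 33.8% ≤ 36%; LTV 75% ≤ 110% → qualifies.
Product B: score 658 < 680; DTI 33.8% ≤ 36%; employment 75 ≥ 24 mo → does not qualify.
Product C: score 658 ≥ 580; DTI 33.8% ≤ 50%; LTV 75% ≤ 85%; employment 75 ≥ 18 mo → qualifies.
Qualifying: Product A, Product C. Lowest rate is 4.74% → Product A.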